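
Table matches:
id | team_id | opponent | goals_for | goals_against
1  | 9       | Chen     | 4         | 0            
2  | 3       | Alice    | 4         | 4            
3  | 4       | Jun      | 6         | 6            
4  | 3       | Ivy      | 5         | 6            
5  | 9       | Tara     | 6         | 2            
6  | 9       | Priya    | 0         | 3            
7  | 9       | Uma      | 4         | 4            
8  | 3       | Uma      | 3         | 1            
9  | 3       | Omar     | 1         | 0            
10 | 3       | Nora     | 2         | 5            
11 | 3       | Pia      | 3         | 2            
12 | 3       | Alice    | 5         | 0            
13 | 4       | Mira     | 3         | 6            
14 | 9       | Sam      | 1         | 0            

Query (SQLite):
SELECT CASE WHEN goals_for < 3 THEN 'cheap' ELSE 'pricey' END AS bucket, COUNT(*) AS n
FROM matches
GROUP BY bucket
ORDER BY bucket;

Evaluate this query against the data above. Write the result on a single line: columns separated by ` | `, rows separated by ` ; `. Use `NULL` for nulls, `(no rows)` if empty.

cheap | 4 ; pricey | 10

Bucket rows by goals_for < 3 → 'cheap' else 'pricey'; count each bucket.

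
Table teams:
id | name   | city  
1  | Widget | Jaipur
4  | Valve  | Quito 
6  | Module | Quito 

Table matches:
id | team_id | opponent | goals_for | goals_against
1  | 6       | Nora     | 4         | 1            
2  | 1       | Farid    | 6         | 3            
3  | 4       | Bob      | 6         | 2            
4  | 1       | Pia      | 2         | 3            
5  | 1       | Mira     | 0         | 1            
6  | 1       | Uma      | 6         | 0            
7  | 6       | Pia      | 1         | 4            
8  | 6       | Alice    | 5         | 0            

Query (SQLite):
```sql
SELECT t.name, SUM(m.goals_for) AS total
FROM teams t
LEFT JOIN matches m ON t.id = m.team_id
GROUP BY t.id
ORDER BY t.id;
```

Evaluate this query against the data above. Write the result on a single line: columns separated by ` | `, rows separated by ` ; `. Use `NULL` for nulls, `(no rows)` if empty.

Widget | 14 ; Valve | 6 ; Module | 10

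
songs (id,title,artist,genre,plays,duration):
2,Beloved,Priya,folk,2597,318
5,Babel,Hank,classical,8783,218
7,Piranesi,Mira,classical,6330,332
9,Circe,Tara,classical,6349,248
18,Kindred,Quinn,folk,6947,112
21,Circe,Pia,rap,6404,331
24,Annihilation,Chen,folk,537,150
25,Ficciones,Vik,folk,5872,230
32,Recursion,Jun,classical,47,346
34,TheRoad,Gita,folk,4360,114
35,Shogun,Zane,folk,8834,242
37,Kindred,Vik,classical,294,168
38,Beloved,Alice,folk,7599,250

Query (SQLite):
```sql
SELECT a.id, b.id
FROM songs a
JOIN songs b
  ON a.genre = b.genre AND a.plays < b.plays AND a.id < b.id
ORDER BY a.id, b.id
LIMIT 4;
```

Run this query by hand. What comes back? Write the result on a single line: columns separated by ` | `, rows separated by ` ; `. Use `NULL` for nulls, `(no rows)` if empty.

2 | 18 ; 2 | 25 ; 2 | 34 ; 2 | 35

Pairs (a,b) with same genre, a.plays < b.plays, a.id < b.id.
genre groups: classical:{5,7,9,32,37} folk:{2,18,24,25,34,35,38} rap:{21}
Ordered by (a.id, b.id); first 4.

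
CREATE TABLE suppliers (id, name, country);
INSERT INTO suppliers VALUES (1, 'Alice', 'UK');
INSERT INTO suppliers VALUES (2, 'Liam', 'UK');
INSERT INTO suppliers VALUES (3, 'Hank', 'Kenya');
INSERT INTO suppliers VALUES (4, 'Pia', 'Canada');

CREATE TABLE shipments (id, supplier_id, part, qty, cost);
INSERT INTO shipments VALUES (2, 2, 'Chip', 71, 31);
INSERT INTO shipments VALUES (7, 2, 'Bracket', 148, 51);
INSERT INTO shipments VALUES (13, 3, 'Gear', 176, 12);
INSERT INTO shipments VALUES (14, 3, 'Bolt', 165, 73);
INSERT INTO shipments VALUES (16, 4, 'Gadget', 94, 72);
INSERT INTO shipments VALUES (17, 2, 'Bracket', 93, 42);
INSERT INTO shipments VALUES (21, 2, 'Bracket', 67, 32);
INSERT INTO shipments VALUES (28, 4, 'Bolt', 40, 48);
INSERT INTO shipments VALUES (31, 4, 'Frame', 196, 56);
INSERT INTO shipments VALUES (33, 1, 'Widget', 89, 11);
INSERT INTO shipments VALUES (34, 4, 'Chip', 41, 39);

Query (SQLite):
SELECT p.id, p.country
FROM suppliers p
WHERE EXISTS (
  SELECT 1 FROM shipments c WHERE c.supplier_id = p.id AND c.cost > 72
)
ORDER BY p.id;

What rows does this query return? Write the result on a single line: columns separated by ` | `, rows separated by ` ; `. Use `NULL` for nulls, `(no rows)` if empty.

3 | Kenya

For each suppliers row, check whether any shipments with matching supplier_id has cost > 72.
Keep rows where that is true.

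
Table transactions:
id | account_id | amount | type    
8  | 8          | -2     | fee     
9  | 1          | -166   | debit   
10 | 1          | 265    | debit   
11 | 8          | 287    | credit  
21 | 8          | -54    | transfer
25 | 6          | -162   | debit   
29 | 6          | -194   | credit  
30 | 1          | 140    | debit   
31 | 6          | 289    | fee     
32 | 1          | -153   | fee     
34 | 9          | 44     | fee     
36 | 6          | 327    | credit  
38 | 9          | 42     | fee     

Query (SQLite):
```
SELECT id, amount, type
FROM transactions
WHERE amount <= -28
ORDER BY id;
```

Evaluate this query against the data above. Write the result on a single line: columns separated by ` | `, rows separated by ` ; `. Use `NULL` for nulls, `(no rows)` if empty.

9 | -166 | debit ; 21 | -54 | transfer ; 25 | -162 | debit ; 29 | -194 | credit ; 32 | -153 | fee

amount <= -28: ids {9, 21, 25, 29, 32}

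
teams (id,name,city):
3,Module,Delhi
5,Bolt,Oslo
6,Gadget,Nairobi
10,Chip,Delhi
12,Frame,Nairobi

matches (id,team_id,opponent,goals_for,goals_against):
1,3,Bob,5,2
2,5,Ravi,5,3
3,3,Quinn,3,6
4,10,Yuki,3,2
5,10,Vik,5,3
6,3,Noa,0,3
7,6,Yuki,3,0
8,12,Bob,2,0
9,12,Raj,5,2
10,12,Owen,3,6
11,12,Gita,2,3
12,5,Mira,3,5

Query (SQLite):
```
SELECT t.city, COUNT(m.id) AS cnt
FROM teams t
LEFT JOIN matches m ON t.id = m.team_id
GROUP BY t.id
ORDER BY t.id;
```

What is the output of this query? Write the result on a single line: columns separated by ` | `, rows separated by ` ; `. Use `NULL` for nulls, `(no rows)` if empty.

LEFT JOIN keeps every teams row; unmatched ones get NULL for matches columns.
Group by teams.id and compute COUNT(m.id). COUNT(col) of an all-NULL group is 0.
  3: ids {1, 3, 6} → COUNT(m.id)=3
  5: ids {2, 12} → COUNT(m.id)=2
  6: ids {7} → COUNT(m.id)=1
  10: ids {4, 5} → COUNT(m.id)=2
  12: ids {8, 9, 10, 11} → COUNT(m.id)=4

Delhi | 3 ; Oslo | 2 ; Nairobi | 1 ; Delhi | 2 ; Nairobi | 4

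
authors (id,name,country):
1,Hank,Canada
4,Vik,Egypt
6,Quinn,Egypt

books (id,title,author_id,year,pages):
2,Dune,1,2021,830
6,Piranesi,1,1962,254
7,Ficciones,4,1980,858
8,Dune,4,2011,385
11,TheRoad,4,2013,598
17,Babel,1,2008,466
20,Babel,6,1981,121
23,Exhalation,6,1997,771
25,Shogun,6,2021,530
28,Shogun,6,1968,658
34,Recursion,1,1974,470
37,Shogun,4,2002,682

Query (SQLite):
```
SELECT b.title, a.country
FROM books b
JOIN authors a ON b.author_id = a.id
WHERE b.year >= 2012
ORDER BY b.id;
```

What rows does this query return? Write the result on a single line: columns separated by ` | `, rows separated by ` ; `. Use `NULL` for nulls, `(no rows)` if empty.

Each books row matches the authors row where author_id = authors.id.
Then keep rows with b.year >= 2012.

Dune | Canada ; TheRoad | Egypt ; Shogun | Egypt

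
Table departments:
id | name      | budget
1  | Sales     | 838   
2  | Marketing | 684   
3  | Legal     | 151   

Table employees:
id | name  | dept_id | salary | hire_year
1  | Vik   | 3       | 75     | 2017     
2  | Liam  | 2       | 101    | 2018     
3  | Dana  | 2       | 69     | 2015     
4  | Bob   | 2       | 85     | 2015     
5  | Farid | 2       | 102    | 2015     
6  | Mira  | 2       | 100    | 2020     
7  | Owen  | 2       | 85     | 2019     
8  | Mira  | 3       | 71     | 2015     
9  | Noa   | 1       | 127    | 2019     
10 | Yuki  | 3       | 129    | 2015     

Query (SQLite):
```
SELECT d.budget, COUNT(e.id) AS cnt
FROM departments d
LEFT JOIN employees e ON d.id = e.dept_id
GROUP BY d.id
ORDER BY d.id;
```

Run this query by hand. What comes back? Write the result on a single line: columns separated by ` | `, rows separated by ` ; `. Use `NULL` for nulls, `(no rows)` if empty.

LEFT JOIN keeps every departments row; unmatched ones get NULL for employees columns.
Group by departments.id and compute COUNT(e.id). COUNT(col) of an all-NULL group is 0.
  1: ids {9} → COUNT(e.id)=1
  2: ids {2, 3, 4, 5, 6, 7} → COUNT(e.id)=6
  3: ids {1, 8, 10} → COUNT(e.id)=3

838 | 1 ; 684 | 6 ; 151 | 3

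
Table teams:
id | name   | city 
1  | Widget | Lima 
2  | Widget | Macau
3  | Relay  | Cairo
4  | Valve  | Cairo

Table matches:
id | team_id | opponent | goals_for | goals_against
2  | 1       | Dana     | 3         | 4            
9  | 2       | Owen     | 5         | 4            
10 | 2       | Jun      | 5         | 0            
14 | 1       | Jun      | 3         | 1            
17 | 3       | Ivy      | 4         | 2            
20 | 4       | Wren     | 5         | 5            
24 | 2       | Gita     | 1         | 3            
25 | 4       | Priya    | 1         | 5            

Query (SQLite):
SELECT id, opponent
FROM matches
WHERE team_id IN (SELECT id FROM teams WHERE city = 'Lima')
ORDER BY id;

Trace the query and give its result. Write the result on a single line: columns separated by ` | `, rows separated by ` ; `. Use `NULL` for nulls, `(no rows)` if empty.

Inner query: teams.id where city = 'Lima'.
Outer: keep matches rows whose team_id is in that set.
Inner query → {1}

2 | Dana ; 14 | Jun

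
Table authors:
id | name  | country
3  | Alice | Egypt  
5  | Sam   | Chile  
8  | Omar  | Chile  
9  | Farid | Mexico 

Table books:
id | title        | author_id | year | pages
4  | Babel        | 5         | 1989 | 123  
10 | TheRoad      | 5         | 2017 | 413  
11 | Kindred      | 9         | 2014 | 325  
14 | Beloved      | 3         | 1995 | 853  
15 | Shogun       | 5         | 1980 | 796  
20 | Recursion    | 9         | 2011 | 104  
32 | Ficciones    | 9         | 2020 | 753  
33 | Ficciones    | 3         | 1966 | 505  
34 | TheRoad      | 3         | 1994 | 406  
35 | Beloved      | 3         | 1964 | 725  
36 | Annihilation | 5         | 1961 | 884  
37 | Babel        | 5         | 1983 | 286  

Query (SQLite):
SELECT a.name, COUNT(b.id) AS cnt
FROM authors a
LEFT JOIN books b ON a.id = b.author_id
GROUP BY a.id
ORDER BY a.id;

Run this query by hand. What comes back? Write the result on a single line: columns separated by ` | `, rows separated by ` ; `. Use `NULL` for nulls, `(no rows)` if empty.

LEFT JOIN keeps every authors row; unmatched ones get NULL for books columns.
Group by authors.id and compute COUNT(b.id). COUNT(col) of an all-NULL group is 0.
  3: ids {14, 33, 34, 35} → COUNT(b.id)=4
  5: ids {4, 10, 15, 36, 37} → COUNT(b.id)=5
  8: ids {—} → COUNT(b.id)=0
  9: ids {11, 20, 32} → COUNT(b.id)=3

Alice | 4 ; Sam | 5 ; Omar | 0 ; Farid | 3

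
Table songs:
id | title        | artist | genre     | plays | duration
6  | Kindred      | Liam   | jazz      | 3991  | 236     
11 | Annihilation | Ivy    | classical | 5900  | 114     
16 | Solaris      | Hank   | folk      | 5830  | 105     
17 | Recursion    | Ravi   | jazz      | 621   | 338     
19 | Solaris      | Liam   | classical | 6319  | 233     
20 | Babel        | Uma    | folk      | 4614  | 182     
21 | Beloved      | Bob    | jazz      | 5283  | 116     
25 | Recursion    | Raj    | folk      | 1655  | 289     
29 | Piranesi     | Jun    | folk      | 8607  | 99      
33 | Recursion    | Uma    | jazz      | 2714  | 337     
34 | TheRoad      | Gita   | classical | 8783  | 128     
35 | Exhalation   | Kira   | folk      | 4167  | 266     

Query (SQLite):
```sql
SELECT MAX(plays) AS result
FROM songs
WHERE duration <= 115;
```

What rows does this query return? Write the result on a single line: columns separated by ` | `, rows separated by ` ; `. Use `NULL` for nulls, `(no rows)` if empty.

8607

Rows where duration <= 115 → plays values: [5900, 5830, 8607].
MAX of non-NULL values = 8607.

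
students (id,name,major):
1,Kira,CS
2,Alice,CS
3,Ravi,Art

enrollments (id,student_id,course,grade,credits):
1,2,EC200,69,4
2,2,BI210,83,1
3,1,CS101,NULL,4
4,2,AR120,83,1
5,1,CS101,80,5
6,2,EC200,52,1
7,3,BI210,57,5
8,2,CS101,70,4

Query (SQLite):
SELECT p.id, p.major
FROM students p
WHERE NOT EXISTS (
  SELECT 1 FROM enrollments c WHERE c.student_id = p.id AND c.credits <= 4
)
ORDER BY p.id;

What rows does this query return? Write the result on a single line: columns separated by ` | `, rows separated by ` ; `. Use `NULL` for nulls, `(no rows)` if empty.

For each students row, check whether any enrollments with matching student_id has credits <= 4.
Keep rows where that is false.

3 | Art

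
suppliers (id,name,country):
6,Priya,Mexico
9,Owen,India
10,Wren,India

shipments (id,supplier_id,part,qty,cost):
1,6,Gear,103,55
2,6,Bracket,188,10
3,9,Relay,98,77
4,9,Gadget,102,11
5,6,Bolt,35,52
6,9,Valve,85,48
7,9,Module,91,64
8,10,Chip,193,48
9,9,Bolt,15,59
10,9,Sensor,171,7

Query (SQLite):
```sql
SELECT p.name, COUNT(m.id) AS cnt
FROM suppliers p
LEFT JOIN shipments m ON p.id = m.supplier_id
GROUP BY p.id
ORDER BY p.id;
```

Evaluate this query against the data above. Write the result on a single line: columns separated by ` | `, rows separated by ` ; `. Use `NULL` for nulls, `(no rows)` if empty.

Priya | 3 ; Owen | 6 ; Wren | 1

LEFT JOIN keeps every suppliers row; unmatched ones get NULL for shipments columns.
Group by suppliers.id and compute COUNT(m.id). COUNT(col) of an all-NULL group is 0.
  6: ids {1, 2, 5} → COUNT(m.id)=3
  9: ids {3, 4, 6, 7, 9, 10} → COUNT(m.id)=6
  10: ids {8} → COUNT(m.id)=1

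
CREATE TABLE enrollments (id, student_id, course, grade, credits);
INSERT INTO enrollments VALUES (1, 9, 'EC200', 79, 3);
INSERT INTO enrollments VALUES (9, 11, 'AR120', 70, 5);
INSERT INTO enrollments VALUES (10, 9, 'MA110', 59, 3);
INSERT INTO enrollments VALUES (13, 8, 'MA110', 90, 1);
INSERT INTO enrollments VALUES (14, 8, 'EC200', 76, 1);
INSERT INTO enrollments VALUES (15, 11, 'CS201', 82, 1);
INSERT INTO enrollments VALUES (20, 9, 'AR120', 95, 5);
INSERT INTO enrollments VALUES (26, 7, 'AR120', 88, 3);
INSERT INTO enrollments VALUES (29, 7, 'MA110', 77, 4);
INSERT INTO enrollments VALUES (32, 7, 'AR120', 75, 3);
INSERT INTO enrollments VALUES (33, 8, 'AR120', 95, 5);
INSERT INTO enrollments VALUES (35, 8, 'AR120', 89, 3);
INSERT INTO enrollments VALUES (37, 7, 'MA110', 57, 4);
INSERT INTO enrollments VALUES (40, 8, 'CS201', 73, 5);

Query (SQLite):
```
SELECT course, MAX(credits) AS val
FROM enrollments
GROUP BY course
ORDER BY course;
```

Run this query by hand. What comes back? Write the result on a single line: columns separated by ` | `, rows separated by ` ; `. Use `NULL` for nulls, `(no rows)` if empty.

AR120 | 5 ; CS201 | 5 ; EC200 | 3 ; MA110 | 4

Partition enrollments by course; compute MAX(credits) within each group.
  AR120: ids {9, 20, 26, 32, 33, 35} → MAX(credits)=5
  CS201: ids {15, 40} → MAX(credits)=5
  EC200: ids {1, 14} → MAX(credits)=3
  MA110: ids {10, 13, 29, 37} → MAX(credits)=4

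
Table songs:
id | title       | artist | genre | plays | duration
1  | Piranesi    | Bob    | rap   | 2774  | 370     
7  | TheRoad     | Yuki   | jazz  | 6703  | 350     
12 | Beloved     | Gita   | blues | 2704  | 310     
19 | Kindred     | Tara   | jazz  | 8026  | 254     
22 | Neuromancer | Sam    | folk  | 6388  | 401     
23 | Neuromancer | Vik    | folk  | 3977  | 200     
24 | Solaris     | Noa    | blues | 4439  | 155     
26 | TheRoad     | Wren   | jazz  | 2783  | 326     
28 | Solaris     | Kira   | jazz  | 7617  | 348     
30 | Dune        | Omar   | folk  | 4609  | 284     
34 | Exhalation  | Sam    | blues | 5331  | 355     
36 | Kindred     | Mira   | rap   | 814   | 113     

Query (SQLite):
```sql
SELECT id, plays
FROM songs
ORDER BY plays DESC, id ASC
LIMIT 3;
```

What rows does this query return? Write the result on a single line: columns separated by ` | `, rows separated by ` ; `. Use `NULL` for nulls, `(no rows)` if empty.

Sort by plays desc, tiebreak id asc: (8026, id=19), (7617, id=28), (6703, id=7), (6388, id=22), (5331, id=34), (4609, id=30) …. Take first 3.

19 | 8026 ; 28 | 7617 ; 7 | 6703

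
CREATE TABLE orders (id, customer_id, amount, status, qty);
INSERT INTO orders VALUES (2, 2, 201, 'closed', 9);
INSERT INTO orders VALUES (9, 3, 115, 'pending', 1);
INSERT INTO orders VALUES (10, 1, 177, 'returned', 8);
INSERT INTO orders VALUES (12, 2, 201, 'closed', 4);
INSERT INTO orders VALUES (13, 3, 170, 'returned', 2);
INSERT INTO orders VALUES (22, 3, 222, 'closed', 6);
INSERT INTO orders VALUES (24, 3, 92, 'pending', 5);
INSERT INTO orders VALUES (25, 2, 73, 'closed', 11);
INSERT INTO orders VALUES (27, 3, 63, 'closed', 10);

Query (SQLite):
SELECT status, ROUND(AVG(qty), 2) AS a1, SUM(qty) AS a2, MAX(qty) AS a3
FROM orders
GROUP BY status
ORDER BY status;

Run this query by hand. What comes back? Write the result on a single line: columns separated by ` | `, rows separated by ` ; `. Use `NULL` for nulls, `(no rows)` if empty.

closed | 8 | 40 | 11 ; pending | 3 | 6 | 5 ; returned | 5 | 10 | 8

Group orders by status.
Per group compute: ROUND(AVG(qty), 2), SUM(qty), MAX(qty).
  closed: ids {2, 12, 22, 25, 27} → ROUND(AVG(qty), 2)=8, SUM(qty)=40, MAX(qty)=11
  pending: ids {9, 24} → ROUND(AVG(qty), 2)=3, SUM(qty)=6, MAX(qty)=5
  returned: ids {10, 13} → ROUND(AVG(qty), 2)=5, SUM(qty)=10, MAX(qty)=8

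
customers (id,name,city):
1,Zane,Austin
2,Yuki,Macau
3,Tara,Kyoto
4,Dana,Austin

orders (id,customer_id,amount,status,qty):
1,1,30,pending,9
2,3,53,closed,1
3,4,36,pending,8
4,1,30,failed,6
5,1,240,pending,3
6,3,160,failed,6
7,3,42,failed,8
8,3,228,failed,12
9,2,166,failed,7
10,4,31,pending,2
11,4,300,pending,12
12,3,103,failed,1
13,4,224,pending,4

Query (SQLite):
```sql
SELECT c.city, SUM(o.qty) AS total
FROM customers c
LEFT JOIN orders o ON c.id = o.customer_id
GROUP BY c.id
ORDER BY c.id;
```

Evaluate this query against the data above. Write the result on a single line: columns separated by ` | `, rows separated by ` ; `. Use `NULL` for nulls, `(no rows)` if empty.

Austin | 18 ; Macau | 7 ; Kyoto | 28 ; Austin | 26

LEFT JOIN keeps every customers row; unmatched ones get NULL for orders columns.
Group by customers.id and compute SUM(o.qty). SUM over an all-NULL group is NULL.
  1: ids {1, 4, 5} → SUM(o.qty)=18
  2: ids {9} → SUM(o.qty)=7
  3: ids {2, 6, 7, 8, 12} → SUM(o.qty)=28
  4: ids {3, 10, 11, 13} → SUM(o.qty)=26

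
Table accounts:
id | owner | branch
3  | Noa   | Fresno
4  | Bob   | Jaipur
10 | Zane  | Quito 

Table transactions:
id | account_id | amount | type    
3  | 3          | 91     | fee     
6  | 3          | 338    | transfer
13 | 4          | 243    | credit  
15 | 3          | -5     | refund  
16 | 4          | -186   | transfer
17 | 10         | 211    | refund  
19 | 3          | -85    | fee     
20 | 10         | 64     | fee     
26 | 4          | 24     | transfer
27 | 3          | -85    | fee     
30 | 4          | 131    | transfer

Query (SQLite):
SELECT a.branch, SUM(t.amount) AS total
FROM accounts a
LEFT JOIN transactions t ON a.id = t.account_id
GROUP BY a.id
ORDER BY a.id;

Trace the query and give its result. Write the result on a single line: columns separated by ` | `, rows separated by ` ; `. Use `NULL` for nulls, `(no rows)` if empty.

Fresno | 254 ; Jaipur | 212 ; Quito | 275

LEFT JOIN keeps every accounts row; unmatched ones get NULL for transactions columns.
Group by accounts.id and compute SUM(t.amount). SUM over an all-NULL group is NULL.
  3: ids {3, 6, 15, 19, 27} → SUM(t.amount)=254
  4: ids {13, 16, 26, 30} → SUM(t.amount)=212
  10: ids {17, 20} → SUM(t.amount)=275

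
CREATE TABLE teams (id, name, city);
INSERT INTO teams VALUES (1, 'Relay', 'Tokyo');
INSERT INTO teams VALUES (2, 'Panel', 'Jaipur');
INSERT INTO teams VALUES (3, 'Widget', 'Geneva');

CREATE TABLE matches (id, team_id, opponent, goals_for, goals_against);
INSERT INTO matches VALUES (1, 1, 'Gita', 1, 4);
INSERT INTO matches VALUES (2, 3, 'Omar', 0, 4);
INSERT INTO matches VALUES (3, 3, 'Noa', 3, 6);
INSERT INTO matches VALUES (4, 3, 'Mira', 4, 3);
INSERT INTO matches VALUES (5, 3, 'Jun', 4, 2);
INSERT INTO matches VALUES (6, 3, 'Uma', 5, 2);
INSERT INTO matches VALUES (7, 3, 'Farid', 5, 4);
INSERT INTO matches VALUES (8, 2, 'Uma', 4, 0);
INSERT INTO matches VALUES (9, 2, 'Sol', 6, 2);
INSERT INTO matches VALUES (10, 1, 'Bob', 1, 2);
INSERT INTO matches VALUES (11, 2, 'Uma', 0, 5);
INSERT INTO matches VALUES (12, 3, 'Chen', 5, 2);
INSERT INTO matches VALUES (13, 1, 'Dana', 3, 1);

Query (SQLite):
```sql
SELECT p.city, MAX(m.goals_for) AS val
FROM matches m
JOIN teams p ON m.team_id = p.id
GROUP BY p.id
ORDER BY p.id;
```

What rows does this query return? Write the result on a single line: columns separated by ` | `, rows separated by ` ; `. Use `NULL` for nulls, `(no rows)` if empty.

Tokyo | 3 ; Jaipur | 6 ; Geneva | 5

Join each matches row to its teams via team_id.
Group joined rows by teams.id; compute MAX(m.goals_for) per group.
  1: ids {1, 10, 13} → MAX(m.goals_for)=3
  2: ids {8, 9, 11} → MAX(m.goals_for)=6
  3: ids {2, 3, 4, 5, 6, 7, 12} → MAX(m.goals_for)=5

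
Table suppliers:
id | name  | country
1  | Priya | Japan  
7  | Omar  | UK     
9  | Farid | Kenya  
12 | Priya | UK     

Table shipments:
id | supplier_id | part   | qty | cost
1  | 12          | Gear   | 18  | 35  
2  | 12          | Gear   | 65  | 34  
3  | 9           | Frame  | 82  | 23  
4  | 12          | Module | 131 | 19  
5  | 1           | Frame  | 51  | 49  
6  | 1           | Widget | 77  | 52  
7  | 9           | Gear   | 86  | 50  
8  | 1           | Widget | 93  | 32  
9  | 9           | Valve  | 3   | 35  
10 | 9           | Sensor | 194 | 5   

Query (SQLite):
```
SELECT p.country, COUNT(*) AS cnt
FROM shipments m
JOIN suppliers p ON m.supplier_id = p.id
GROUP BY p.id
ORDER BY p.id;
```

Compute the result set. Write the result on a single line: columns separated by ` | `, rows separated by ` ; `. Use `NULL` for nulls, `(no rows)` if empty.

Japan | 3 ; Kenya | 4 ; UK | 3

Join each shipments row to its suppliers via supplier_id.
Group joined rows by suppliers.id; compute COUNT(*) per group.
  1: ids {5, 6, 8} → COUNT(*)=3
  9: ids {3, 7, 9, 10} → COUNT(*)=4
  12: ids {1, 2, 4} → COUNT(*)=3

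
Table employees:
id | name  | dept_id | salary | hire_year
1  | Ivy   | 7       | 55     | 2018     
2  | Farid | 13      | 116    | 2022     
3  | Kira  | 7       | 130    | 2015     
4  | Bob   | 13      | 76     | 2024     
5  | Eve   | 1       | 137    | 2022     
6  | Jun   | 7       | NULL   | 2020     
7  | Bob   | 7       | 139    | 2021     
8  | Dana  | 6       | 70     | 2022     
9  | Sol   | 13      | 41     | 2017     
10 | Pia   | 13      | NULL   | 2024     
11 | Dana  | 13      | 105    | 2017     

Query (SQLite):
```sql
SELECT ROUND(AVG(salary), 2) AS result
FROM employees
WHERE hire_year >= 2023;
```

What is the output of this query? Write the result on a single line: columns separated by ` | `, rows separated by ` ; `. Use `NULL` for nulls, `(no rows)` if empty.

Rows where hire_year >= 2023 → salary values: [76, NULL].
AVG = 76 / 1 (rounded to 2 dp).

76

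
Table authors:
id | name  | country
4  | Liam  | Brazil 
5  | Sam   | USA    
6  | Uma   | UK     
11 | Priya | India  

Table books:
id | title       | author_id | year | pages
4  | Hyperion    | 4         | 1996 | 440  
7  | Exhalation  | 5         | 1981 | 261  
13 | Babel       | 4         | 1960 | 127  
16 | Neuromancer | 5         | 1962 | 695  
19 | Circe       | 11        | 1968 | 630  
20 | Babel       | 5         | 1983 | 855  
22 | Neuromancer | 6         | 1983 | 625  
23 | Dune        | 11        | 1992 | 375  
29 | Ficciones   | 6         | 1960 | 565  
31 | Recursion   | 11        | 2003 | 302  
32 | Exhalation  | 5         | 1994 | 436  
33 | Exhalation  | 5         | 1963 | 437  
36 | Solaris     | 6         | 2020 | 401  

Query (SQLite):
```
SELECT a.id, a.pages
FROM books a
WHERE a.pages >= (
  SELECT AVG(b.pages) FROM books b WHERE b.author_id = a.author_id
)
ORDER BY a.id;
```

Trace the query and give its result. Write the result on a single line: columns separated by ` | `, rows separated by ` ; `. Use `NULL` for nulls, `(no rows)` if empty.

For each books row a, compute AVG(pages) over rows sharing a.author_id.
Keep row a if a.pages >= that per-group AVG.
  author_id=4: AVG(pages) = 283.5
  author_id=5: AVG(pages) = 536.8
  author_id=6: AVG(pages) = 530.333333
  author_id=11: AVG(pages) = 435.666667

4 | 440 ; 16 | 695 ; 19 | 630 ; 20 | 855 ; 22 | 625 ; 29 | 565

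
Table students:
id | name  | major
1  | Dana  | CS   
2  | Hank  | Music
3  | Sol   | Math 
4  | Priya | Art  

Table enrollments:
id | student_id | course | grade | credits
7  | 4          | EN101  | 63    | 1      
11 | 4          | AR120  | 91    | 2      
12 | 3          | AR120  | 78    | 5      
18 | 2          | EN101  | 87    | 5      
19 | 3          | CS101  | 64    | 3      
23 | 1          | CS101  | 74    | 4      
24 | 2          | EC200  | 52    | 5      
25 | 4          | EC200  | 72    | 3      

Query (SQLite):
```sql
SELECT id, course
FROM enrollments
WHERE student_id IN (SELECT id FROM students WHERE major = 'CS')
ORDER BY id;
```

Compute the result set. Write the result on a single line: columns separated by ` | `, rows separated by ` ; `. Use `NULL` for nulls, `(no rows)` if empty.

23 | CS101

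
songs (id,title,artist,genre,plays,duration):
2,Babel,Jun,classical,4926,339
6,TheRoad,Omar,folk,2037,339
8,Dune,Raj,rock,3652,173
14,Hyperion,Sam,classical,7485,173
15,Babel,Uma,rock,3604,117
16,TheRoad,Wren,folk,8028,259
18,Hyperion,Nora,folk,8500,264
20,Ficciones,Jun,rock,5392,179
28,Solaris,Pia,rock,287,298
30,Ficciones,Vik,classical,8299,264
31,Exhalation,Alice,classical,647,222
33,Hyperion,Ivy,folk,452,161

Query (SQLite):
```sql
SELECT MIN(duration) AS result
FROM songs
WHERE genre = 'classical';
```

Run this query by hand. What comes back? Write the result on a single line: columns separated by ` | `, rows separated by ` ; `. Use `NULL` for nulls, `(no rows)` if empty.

Rows where genre='classical' → duration values: [339, 173, 264, 222].
MIN of non-NULL values = 173.

173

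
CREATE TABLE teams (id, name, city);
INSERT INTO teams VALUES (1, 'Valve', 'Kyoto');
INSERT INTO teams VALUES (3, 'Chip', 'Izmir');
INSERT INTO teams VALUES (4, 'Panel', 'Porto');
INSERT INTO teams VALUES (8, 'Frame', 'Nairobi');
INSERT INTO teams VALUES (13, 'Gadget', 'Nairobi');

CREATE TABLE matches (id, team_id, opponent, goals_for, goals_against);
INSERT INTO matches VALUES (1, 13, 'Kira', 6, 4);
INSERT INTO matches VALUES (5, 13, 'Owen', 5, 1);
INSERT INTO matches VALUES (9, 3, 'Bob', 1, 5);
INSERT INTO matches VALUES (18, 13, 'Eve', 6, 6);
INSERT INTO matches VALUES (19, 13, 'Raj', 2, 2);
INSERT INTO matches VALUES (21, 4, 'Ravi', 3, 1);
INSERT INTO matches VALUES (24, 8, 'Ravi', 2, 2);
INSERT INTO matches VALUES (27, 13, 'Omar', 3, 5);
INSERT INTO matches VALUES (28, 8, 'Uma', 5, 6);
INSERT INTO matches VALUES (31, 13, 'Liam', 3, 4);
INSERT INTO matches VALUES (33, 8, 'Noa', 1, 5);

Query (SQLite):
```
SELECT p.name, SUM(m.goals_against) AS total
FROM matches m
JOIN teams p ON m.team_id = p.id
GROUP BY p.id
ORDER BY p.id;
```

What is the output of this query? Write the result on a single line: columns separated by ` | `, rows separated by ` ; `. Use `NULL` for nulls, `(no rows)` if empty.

Chip | 5 ; Panel | 1 ; Frame | 13 ; Gadget | 22

Join each matches row to its teams via team_id.
Group joined rows by teams.id; compute SUM(m.goals_against) per group.
  3: ids {9} → SUM(m.goals_against)=5
  4: ids {21} → SUM(m.goals_against)=1
  8: ids {24, 28, 33} → SUM(m.goals_against)=13
  13: ids {1, 5, 18, 19, 27, 31} → SUM(m.goals_against)=22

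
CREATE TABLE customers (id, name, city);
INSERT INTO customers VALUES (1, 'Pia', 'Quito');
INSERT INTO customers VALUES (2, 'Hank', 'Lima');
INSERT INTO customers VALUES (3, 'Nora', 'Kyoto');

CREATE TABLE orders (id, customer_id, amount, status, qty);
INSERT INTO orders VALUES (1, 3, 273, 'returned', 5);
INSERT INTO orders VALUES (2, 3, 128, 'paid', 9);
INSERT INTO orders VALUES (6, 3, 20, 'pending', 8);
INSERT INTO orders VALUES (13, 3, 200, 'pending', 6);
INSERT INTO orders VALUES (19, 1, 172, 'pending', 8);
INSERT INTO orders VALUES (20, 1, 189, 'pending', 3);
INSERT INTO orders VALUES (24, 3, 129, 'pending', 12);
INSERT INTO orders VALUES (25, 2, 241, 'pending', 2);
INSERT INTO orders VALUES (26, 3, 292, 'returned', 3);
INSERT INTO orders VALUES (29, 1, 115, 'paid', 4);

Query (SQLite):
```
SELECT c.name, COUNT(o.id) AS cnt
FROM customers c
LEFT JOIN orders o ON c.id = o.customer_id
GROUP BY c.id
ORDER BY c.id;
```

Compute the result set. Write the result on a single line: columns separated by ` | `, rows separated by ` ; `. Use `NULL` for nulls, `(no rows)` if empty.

Pia | 3 ; Hank | 1 ; Nora | 6

LEFT JOIN keeps every customers row; unmatched ones get NULL for orders columns.
Group by customers.id and compute COUNT(o.id). COUNT(col) of an all-NULL group is 0.
  1: ids {19, 20, 29} → COUNT(o.id)=3
  2: ids {25} → COUNT(o.id)=1
  3: ids {1, 2, 6, 13, 24, 26} → COUNT(o.id)=6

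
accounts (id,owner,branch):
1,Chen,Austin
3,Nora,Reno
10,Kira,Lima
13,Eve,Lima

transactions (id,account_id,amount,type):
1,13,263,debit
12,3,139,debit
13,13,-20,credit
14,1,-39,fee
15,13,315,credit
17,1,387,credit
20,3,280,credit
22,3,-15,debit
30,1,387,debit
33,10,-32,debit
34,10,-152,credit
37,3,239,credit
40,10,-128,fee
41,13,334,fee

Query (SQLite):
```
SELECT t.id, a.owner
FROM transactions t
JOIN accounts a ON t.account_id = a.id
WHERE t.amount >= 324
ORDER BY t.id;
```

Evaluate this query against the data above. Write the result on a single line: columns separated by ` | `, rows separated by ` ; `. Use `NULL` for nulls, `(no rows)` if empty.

17 | Chen ; 30 | Chen ; 41 | Eve

Each transactions row matches the accounts row where account_id = accounts.id.
Then keep rows with t.amount >= 324.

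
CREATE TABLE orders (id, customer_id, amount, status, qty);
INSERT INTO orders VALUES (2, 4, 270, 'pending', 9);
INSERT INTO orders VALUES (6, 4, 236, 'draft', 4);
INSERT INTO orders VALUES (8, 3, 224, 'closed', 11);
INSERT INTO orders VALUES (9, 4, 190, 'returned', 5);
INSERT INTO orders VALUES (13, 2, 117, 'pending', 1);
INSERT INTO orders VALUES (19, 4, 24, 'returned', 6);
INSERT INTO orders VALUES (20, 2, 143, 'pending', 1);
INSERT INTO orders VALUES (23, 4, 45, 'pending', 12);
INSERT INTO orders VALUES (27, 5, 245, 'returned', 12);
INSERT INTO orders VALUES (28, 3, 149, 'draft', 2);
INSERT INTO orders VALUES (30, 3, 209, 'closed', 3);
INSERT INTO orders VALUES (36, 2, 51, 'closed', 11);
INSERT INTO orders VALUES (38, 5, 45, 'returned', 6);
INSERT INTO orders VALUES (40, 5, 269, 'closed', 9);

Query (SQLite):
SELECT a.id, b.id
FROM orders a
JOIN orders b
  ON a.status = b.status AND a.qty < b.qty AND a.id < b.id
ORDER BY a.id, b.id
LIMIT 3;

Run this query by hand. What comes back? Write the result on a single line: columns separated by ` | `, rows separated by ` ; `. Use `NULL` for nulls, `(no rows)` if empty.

Pairs (a,b) with same status, a.qty < b.qty, a.id < b.id.
status groups: closed:{8,30,36,40} draft:{6,28} pending:{2,13,20,23} returned:{9,19,27,38}
Ordered by (a.id, b.id); first 3.

2 | 23 ; 9 | 19 ; 9 | 27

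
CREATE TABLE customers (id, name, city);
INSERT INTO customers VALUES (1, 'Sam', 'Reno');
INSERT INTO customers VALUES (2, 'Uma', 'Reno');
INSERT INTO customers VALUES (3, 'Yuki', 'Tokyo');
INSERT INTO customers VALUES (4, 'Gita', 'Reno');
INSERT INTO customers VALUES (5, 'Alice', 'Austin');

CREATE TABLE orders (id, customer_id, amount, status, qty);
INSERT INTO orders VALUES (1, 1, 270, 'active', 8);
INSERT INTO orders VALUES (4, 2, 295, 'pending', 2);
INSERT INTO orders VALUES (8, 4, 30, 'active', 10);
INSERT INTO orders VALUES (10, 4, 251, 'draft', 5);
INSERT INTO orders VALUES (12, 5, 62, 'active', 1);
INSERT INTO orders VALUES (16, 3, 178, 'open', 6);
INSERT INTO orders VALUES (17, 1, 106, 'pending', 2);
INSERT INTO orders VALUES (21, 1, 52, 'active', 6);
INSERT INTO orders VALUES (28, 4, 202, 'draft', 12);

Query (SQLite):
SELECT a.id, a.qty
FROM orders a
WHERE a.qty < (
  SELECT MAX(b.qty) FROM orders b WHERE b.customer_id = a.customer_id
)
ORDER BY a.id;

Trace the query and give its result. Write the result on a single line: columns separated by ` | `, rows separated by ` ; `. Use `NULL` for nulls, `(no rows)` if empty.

For each orders row a, compute MAX(qty) over rows sharing a.customer_id.
Keep row a if a.qty < that per-group MAX.
  customer_id=1: MAX(qty) = 8
  customer_id=2: MAX(qty) = 2
  customer_id=3: MAX(qty) = 6
  customer_id=4: MAX(qty) = 12
  customer_id=5: MAX(qty) = 1

8 | 10 ; 10 | 5 ; 17 | 2 ; 21 | 6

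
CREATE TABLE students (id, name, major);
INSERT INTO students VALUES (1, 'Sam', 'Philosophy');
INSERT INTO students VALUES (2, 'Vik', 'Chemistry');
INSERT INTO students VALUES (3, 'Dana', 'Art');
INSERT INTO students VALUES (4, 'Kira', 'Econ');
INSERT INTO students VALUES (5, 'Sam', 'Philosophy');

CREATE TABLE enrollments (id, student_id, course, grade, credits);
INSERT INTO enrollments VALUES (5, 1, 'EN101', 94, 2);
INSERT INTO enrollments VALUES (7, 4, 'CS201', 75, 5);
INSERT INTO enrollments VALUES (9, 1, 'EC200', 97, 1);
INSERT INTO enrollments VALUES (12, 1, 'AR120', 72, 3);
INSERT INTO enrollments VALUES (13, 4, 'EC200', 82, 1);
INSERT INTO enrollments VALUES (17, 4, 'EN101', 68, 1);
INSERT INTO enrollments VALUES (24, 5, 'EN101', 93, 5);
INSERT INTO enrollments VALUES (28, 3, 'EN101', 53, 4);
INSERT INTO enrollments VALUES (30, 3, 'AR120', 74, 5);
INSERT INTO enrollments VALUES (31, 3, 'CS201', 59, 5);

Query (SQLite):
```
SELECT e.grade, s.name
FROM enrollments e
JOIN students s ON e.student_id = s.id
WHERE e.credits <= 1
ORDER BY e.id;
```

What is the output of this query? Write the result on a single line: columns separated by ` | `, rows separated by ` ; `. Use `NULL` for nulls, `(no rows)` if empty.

97 | Sam ; 82 | Kira ; 68 | Kira

Each enrollments row matches the students row where student_id = students.id.
Then keep rows with e.credits <= 1.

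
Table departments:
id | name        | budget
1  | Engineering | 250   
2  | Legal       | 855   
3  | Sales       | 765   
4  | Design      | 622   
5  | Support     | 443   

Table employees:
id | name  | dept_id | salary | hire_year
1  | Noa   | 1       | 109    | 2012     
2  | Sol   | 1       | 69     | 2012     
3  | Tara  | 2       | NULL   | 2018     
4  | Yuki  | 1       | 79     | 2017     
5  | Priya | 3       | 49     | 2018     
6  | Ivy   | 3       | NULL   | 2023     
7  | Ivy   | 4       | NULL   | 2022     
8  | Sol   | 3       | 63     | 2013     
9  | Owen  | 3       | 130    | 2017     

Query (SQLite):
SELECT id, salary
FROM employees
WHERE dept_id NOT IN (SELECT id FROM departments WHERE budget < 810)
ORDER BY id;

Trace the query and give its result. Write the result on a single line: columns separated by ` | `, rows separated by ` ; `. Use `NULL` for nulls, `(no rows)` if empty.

3 | NULL

Inner query: departments.id where budget < 810.
Outer: keep employees rows whose dept_id is not in that set.
Inner query → {1, 3, 4, 5}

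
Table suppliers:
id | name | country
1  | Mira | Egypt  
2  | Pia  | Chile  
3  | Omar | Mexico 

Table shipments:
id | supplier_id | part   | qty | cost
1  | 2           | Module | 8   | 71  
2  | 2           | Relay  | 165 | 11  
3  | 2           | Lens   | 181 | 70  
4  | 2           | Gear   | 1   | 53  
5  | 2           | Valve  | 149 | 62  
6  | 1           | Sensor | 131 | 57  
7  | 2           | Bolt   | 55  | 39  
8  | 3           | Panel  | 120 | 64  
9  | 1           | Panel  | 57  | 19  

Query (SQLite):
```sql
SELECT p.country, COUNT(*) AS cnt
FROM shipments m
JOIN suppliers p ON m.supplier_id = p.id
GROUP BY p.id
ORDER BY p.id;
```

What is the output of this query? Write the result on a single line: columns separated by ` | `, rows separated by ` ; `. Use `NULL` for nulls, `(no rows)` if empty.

Join each shipments row to its suppliers via supplier_id.
Group joined rows by suppliers.id; compute COUNT(*) per group.
  1: ids {6, 9} → COUNT(*)=2
  2: ids {1, 2, 3, 4, 5, 7} → COUNT(*)=6
  3: ids {8} → COUNT(*)=1

Egypt | 2 ; Chile | 6 ; Mexico | 1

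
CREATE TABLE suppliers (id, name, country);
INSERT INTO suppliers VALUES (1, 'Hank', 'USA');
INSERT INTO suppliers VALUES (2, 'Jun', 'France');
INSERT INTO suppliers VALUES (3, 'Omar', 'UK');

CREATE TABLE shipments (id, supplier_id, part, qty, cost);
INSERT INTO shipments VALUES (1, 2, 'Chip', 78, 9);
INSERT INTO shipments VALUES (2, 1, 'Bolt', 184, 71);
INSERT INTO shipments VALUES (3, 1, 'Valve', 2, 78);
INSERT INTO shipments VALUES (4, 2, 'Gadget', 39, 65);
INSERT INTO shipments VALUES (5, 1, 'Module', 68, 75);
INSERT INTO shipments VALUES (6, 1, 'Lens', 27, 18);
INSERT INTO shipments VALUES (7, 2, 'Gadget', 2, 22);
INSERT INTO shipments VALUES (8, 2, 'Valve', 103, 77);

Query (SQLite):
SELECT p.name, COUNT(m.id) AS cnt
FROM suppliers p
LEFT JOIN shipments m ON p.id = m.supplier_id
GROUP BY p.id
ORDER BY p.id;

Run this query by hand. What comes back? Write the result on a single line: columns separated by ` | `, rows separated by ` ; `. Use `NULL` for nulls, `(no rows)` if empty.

Hank | 4 ; Jun | 4 ; Omar | 0

LEFT JOIN keeps every suppliers row; unmatched ones get NULL for shipments columns.
Group by suppliers.id and compute COUNT(m.id). COUNT(col) of an all-NULL group is 0.
  1: ids {2, 3, 5, 6} → COUNT(m.id)=4
  2: ids {1, 4, 7, 8} → COUNT(m.id)=4
  3: ids {—} → COUNT(m.id)=0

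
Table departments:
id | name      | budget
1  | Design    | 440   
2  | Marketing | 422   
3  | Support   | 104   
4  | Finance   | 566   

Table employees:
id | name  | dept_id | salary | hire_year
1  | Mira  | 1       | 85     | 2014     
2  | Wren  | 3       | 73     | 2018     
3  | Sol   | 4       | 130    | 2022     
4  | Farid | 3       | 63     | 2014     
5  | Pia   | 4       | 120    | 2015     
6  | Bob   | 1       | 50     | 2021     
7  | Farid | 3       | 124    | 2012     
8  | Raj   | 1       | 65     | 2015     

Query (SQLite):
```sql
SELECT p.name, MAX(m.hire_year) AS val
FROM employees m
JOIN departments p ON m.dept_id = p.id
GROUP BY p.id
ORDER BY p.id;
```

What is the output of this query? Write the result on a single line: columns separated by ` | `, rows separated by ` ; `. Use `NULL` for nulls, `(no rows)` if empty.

Design | 2021 ; Support | 2018 ; Finance | 2022

Join each employees row to its departments via dept_id.
Group joined rows by departments.id; compute MAX(m.hire_year) per group.
  1: ids {1, 6, 8} → MAX(m.hire_year)=2021
  3: ids {2, 4, 7} → MAX(m.hire_year)=2018
  4: ids {3, 5} → MAX(m.hire_year)=2022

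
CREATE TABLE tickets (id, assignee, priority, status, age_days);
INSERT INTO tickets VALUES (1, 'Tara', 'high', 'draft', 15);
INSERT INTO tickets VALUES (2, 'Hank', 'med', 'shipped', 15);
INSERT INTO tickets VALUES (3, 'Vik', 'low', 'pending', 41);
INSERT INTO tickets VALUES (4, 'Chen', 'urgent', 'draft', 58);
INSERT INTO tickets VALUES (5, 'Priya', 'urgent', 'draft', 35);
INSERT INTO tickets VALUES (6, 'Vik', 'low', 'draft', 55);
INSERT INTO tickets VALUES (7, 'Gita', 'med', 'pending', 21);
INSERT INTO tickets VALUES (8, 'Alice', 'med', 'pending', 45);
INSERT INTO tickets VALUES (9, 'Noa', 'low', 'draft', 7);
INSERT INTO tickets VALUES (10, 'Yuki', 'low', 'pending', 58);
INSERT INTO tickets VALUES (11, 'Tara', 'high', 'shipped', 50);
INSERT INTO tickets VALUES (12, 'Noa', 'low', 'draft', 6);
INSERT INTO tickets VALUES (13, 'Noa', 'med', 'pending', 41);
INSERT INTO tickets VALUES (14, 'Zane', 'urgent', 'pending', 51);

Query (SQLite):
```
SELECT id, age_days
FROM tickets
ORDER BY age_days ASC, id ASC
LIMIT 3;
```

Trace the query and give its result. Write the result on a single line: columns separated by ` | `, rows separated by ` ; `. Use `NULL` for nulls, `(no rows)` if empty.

Sort by age_days asc, tiebreak id asc: (6, id=12), (7, id=9), (15, id=1), (15, id=2), (21, id=7), (35, id=5) …. Take first 3.

12 | 6 ; 9 | 7 ; 1 | 15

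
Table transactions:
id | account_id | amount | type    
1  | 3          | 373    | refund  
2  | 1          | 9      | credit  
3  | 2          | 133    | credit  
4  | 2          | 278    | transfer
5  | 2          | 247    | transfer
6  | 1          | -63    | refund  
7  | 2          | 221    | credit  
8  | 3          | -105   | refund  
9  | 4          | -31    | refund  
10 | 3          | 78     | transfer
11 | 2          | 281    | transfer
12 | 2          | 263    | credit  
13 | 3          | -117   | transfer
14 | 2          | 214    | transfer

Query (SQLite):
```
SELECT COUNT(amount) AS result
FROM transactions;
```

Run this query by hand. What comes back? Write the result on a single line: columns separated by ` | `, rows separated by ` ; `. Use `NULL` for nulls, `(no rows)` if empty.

All amount values: [373, 9, 133, 278, 247, -63, 221, -105, -31, 78, 281, 263, -117, 214].
COUNT(amount) counts non-NULL values → 14.

14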